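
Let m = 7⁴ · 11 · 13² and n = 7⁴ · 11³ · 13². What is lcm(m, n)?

540078539

max exponent per prime: 7⁴ · 11³ · 13² = 540078539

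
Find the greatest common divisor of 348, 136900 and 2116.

4

gcd(348, 136900): 136900 = 393·348 + 136; 348 = 2·136 + 76; 136 = 1·76 + 60; 76 = 1·60 + 16; 60 = 3·16 + 12; 16 = 1·12 + 4; 12 = 3·4 + 0 → 4
gcd(4, 2116): 2116 = 529·4 + 0 → 4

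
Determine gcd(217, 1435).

217 = 7 · 31
1435 = 5 · 7 · 41
Common: 7 = 7

7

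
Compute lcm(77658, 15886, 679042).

77658 = 2 · 3 · 7 · 43²; 15886 = 2 · 13² · 47; 679042 = 2 · 7² · 13² · 41
lcm takes max exponent of each prime: 2 · 3 · 7² · 13² · 41 · 43² · 47 = 177032360778

177032360778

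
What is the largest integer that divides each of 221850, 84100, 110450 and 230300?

50

gcd(221850, 84100): 221850 = 2·84100 + 53650; 84100 = 1·53650 + 30450; 53650 = 1·30450 + 23200; 30450 = 1·23200 + 7250; 23200 = 3·7250 + 1450; 7250 = 5·1450 + 0 → 1450
gcd(1450, 110450): 110450 = 76·1450 + 250; 1450 = 5·250 + 200; 250 = 1·200 + 50; 200 = 4·50 + 0 → 50
gcd(50, 230300): 230300 = 4606·50 + 0 → 50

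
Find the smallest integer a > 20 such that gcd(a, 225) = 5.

35

gcd(a, 225) = 5 forces 5 | a; write a = 5s. Then gcd(5s, 5·45) = 5·gcd(s, 45), so need gcd(s, 45) = 1.
5s > 20 gives s ≥ 5. The least s ≥ 5 coprime to 45 is 7, so a = 5·7 = 35.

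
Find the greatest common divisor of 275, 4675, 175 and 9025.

25

gcd(275, 4675): 4675 = 17·275 + 0 → 275
gcd(275, 175): 275 = 1·175 + 100; 175 = 1·100 + 75; 100 = 1·75 + 25; 75 = 3·25 + 0 → 25
gcd(25, 9025): 9025 = 361·25 + 0 → 25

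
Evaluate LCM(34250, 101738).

1742263250

gcd first: 101738 = 2·34250 + 33238; 34250 = 1·33238 + 1012; 33238 = 32·1012 + 854; 1012 = 1·854 + 158; 854 = 5·158 + 64; 158 = 2·64 + 30; 64 = 2·30 + 4; 30 = 7·4 + 2; 4 = 2·2 + 0 → gcd = 2
lcm = 34250·101738/gcd = 3484526500/2 = 1742263250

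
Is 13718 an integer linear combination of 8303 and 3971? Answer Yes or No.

By Bézout, 8303p + 3971q = 13718 has integer solutions iff gcd(8303, 3971) | 13718.
Euclid: 8303 = 2·3971 + 361; 3971 = 11·361 + 0. gcd = 361; 13718 mod 361 = 0. Yes.

Yes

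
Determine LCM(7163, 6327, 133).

7163 = 13 · 19 · 29; 6327 = 3² · 19 · 37; 133 = 7 · 19
lcm takes max exponent of each prime: 3² · 7 · 13 · 19 · 29 · 37 = 16696953

16696953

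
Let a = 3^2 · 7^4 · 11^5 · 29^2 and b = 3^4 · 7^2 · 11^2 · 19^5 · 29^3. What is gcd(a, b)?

44876601

min exponent per shared prime: 3^2 · 7^2 · 11^2 · 29^2 = 44876601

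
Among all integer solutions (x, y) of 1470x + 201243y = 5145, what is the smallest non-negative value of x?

gcd(1470, 201243) = 147 (Euclid: 201243 = 136·1470 + 1323; 1470 = 1·1323 + 147; 1323 = 9·147 + 0), and 147 | 5145.
Extended Euclid: 1470·(137) + 201243·(-1) = 147. Scale by 35: x₀ = 4795.
General solution x = x₀ + 1369t; reducing mod 1369 gives x = 688 (and y = -5).

688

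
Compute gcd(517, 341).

Euclid: 517 = 1·341 + 176; 341 = 1·176 + 165; 176 = 1·165 + 11; 165 = 15·11 + 0. Last nonzero remainder: 11.

11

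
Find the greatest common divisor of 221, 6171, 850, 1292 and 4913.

221 = 13 · 17; 6171 = 3 · 11² · 17; 850 = 2 · 5² · 17; 1292 = 2² · 17 · 19; 4913 = 17³
gcd takes min exponent of each prime: 17 = 17

17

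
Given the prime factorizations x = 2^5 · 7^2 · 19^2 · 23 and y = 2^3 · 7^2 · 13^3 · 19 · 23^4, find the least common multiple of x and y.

max exponent per prime: 2^5 · 7^2 · 13^3 · 19^2 · 23^4 = 348012354094496

348012354094496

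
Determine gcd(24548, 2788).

24548 = 2² · 17 · 19²
2788 = 2² · 17 · 41
Common: 2² · 17 = 68

68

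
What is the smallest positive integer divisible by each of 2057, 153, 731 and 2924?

3184236

2057 = 11² · 17; 153 = 3² · 17; 731 = 17 · 43; 2924 = 2² · 17 · 43
lcm takes max exponent of each prime: 2² · 3² · 11² · 17 · 43 = 3184236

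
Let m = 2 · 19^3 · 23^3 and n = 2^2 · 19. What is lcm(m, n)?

max exponent per prime: 2^2 · 19^3 · 23^3 = 333813812

333813812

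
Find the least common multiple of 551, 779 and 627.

551 = 19 · 29; 779 = 19 · 41; 627 = 3 · 11 · 19
lcm takes max exponent of each prime: 3 · 11 · 19 · 29 · 41 = 745503

745503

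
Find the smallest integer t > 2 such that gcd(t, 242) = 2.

4

gcd(t, 242) = 2 forces 2 | t; write t = 2s. Then gcd(2s, 2·121) = 2·gcd(s, 121), so need gcd(s, 121) = 1.
2s > 2 gives s ≥ 2. The least s ≥ 2 coprime to 121 is 2, so t = 2·2 = 4.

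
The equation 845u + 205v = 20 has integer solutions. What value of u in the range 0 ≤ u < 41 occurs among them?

Euclid: 845 = 4·205 + 25; 205 = 8·25 + 5; 25 = 5·5 + 0 → gcd = 5; 20 = 5·4.
Back-substitution yields 845·(-8) + 205·(33) = 5, so one solution is u = -8·4 = -32, v = 33·4 = 132.
Solutions in u differ by 205/5 = 41; the one in [0, 41) is -32 mod 41 = 9.

9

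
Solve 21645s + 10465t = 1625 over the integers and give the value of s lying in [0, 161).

gcd(21645, 10465) = 65 (Euclid: 21645 = 2·10465 + 715; 10465 = 14·715 + 455; 715 = 1·455 + 260; 455 = 1·260 + 195; 260 = 1·195 + 65; 195 = 3·65 + 0), and 65 | 1625.
Extended Euclid: 21645·(44) + 10465·(-91) = 65. Scale by 25: s₀ = 1100.
General solution s = s₀ + 161k; reducing mod 161 gives s = 134 (and t = -277).

134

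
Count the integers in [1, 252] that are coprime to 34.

34 = 2·17. Inclusion–exclusion on these primes:
252 − ⌊252/2⌋ − ⌊252/17⌋ + ⌊252/34⌋ = 119

119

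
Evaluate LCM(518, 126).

gcd first: 518 = 4·126 + 14; 126 = 9·14 + 0 → gcd = 14
lcm = 518·126/gcd = 65268/14 = 4662

4662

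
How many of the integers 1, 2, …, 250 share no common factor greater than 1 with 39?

39 = 3·13. Inclusion–exclusion on these primes:
250 − ⌊250/3⌋ − ⌊250/13⌋ + ⌊250/39⌋ = 154

154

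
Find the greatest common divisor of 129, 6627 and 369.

3

gcd(129, 6627): 6627 = 51·129 + 48; 129 = 2·48 + 33; 48 = 1·33 + 15; 33 = 2·15 + 3; 15 = 5·3 + 0 → 3
gcd(3, 369): 369 = 123·3 + 0 → 3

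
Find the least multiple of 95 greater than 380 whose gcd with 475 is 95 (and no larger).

Multiples of 95 above 380: 95·5, 95·6, … . Need the cofactor coprime to 475/95 = 5.
Checking s = 5, 6, … the first with gcd(s, 5) = 1 is s = 6, giving 570.

570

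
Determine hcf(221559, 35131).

221559 = 3 · 13² · 19 · 23
35131 = 19 · 43²
Common: 19 = 19

19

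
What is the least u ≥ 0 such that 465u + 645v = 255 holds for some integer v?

38

Reduce mod 645: 465u ≡ 255 (mod 645). With g = gcd(465, 645) = 15 dividing 255, divide through: 31u ≡ 17 (mod 43).
Since gcd(31, 43) = 1, u ≡ 17·(31)⁻¹ ≡ 38 (mod 43). Smallest non-negative: 38.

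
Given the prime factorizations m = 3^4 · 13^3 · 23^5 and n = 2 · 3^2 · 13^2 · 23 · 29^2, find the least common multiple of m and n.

1926549833884182

max exponent per prime: 2 · 3^4 · 13^3 · 23^5 · 29^2 = 1926549833884182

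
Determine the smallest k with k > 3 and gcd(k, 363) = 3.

Multiples of 3 above 3: 3·2, 3·3, … . Need the cofactor coprime to 363/3 = 121.
Checking s = 2, 3, … the first with gcd(s, 121) = 1 is s = 2, giving 6.

6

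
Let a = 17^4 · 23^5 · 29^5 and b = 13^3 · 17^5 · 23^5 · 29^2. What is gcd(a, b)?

min exponent per shared prime: 17^4 · 23^5 · 29^2 = 452096204914223

452096204914223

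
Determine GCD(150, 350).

Euclid: 350 = 2·150 + 50; 150 = 3·50 + 0. Last nonzero remainder: 50.

50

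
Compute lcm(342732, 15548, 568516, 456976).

26517860304

lcm(342732, 15548) = 342732·15548/gcd = 5328797136/676 = 7882836
lcm(7882836, 568516) = 7882836·568516/gcd = 4481518391376/676 = 6629465076
lcm(6629465076, 456976) = 6629465076·456976/gcd = 3029506432570176/114244 = 26517860304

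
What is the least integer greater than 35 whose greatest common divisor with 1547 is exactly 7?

gcd(k, 1547) = 7 forces 7 | k; write k = 7s. Then gcd(7s, 7·221) = 7·gcd(s, 221), so need gcd(s, 221) = 1.
7s > 35 gives s ≥ 6. The least s ≥ 6 coprime to 221 is 6, so k = 7·6 = 42.

42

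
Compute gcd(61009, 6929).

Euclid: 61009 = 8·6929 + 5577; 6929 = 1·5577 + 1352; 5577 = 4·1352 + 169; 1352 = 8·169 + 0. Last nonzero remainder: 169.

169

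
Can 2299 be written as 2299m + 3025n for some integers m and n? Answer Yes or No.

Yes

By Bézout, 2299m + 3025n = 2299 has integer solutions iff gcd(2299, 3025) | 2299.
Euclid: 3025 = 1·2299 + 726; 2299 = 3·726 + 121; 726 = 6·121 + 0. gcd = 121; 2299 mod 121 = 0. Yes.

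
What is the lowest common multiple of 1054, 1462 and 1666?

1054 = 2 · 17 · 31; 1462 = 2 · 17 · 43; 1666 = 2 · 7² · 17
lcm takes max exponent of each prime: 2 · 7² · 17 · 31 · 43 = 2220778

2220778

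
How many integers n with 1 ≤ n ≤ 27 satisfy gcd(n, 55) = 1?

20

Prime factors of 55: 5, 11. Count integers ≤ 27 divisible by none of them.
By inclusion–exclusion: 27 − ⌊27/5⌋ − ⌊27/11⌋ + ⌊27/55⌋ = 20.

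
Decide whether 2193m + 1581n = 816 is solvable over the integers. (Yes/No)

By Bézout, 2193m + 1581n = 816 has integer solutions iff gcd(2193, 1581) | 816.
Euclid: 2193 = 1·1581 + 612; 1581 = 2·612 + 357; 612 = 1·357 + 255; 357 = 1·255 + 102; 255 = 2·102 + 51; 102 = 2·51 + 0. gcd = 51; 816 mod 51 = 0. Yes.

Yes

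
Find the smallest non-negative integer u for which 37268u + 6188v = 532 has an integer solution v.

48

gcd(37268, 6188) = 28 (Euclid: 37268 = 6·6188 + 140; 6188 = 44·140 + 28; 140 = 5·28 + 0), and 28 | 532.
Extended Euclid: 37268·(-44) + 6188·(265) = 28. Scale by 19: u₀ = -836.
General solution u = u₀ + 221t; reducing mod 221 gives u = 48 (and v = -289).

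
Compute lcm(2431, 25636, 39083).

lcm(2431, 25636) = 2431·25636/gcd = 62321116/221 = 281996
lcm(281996, 39083) = 281996·39083/gcd = 11021249668/187 = 58937164

58937164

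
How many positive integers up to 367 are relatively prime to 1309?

269

Prime factors of 1309: 7, 11, 17. Count integers ≤ 367 divisible by none of them.
By inclusion–exclusion: 367 − ⌊367/7⌋ − ⌊367/11⌋ − ⌊367/17⌋ + ⌊367/77⌋ + ⌊367/119⌋ + ⌊367/187⌋ − ⌊367/1309⌋ = 269.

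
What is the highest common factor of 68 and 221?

68 = 2² · 17
221 = 13 · 17
Common: 17 = 17

17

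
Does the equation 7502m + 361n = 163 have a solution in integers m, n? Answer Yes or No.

By Bézout, 7502m + 361n = 163 has integer solutions iff gcd(7502, 361) | 163.
Euclid: 7502 = 20·361 + 282; 361 = 1·282 + 79; 282 = 3·79 + 45; 79 = 1·45 + 34; 45 = 1·34 + 11; 34 = 3·11 + 1; 11 = 11·1 + 0. gcd = 1; 163 mod 1 = 0. Yes.

Yes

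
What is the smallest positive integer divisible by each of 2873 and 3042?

51714

gcd first: 3042 = 1·2873 + 169; 2873 = 17·169 + 0 → gcd = 169
lcm = 2873·3042/gcd = 8739666/169 = 51714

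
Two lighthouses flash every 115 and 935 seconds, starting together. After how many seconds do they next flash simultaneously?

21505

115 = 5 · 23; 935 = 5 · 11 · 17
max exponents: 5 · 11 · 17 · 23 = 21505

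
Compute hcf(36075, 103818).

Euclid: 103818 = 2·36075 + 31668; 36075 = 1·31668 + 4407; 31668 = 7·4407 + 819; 4407 = 5·819 + 312; 819 = 2·312 + 195; 312 = 1·195 + 117; 195 = 1·117 + 78; 117 = 1·78 + 39; 78 = 2·39 + 0. Last nonzero remainder: 39.

39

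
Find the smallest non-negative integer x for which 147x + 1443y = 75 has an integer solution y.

gcd(147, 1443) = 3 (Euclid: 1443 = 9·147 + 120; 147 = 1·120 + 27; 120 = 4·27 + 12; 27 = 2·12 + 3; 12 = 4·3 + 0), and 3 | 75.
Extended Euclid: 147·(108) + 1443·(-11) = 3. Scale by 25: x₀ = 2700.
General solution x = x₀ + 481t; reducing mod 481 gives x = 295 (and y = -30).

295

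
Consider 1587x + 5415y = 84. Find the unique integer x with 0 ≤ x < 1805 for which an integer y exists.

662

Euclid: 5415 = 3·1587 + 654; 1587 = 2·654 + 279; 654 = 2·279 + 96; 279 = 2·96 + 87; 96 = 1·87 + 9; 87 = 9·9 + 6; 9 = 1·6 + 3; 6 = 2·3 + 0 → gcd = 3; 84 = 3·28.
Back-substitution yields 1587·(-621) + 5415·(182) = 3, so one solution is x = -621·28 = -17388, y = 182·28 = 5096.
Solutions in x differ by 5415/3 = 1805; the one in [0, 1805) is -17388 mod 1805 = 662.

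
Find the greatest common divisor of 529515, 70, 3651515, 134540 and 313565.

35

gcd(529515, 70): 529515 = 7564·70 + 35; 70 = 2·35 + 0 → 35
gcd(35, 3651515): 3651515 = 104329·35 + 0 → 35
gcd(35, 134540): 134540 = 3844·35 + 0 → 35
gcd(35, 313565): 313565 = 8959·35 + 0 → 35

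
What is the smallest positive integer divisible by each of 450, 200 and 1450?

52200

450 = 2 · 3² · 5²; 200 = 2³ · 5²; 1450 = 2 · 5² · 29
lcm takes max exponent of each prime: 2³ · 3² · 5² · 29 = 52200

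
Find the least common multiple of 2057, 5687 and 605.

2057 = 11² · 17; 5687 = 11² · 47; 605 = 5 · 11²
lcm takes max exponent of each prime: 5 · 11² · 17 · 47 = 483395

483395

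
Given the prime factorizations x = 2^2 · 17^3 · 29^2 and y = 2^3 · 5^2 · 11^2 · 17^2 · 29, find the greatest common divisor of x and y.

33524

min exponent per shared prime: 2^2 · 17^2 · 29 = 33524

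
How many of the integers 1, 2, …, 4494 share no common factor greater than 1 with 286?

286 = 2·11·13. Inclusion–exclusion on these primes:
4494 − ⌊4494/2⌋ − ⌊4494/11⌋ − ⌊4494/13⌋ + ⌊4494/22⌋ + ⌊4494/26⌋ + ⌊4494/143⌋ − ⌊4494/286⌋ = 1886

1886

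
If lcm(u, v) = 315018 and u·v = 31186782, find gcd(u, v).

99

gcd·lcm = product, so gcd = 31186782/315018 = 99.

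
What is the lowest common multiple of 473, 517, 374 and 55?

473 = 11 · 43; 517 = 11 · 47; 374 = 2 · 11 · 17; 55 = 5 · 11
lcm takes max exponent of each prime: 2 · 5 · 11 · 17 · 43 · 47 = 3779270

3779270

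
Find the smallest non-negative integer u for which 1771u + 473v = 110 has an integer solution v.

3

Euclid: 1771 = 3·473 + 352; 473 = 1·352 + 121; 352 = 2·121 + 110; 121 = 1·110 + 11; 110 = 10·11 + 0 → gcd = 11; 110 = 11·10.
Back-substitution yields 1771·(-4) + 473·(15) = 11, so one solution is u = -4·10 = -40, v = 15·10 = 150.
Solutions in u differ by 473/11 = 43; the one in [0, 43) is -40 mod 43 = 3.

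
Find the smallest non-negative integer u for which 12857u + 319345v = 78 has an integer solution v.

Euclid: 319345 = 24·12857 + 10777; 12857 = 1·10777 + 2080; 10777 = 5·2080 + 377; 2080 = 5·377 + 195; 377 = 1·195 + 182; 195 = 1·182 + 13; 182 = 14·13 + 0 → gcd = 13; 78 = 13·6.
Back-substitution yields 12857·(1689) + 319345·(-68) = 13, so one solution is u = 1689·6 = 10134, v = -68·6 = -408.
Solutions in u differ by 319345/13 = 24565; the one in [0, 24565) is 10134 mod 24565 = 10134.

10134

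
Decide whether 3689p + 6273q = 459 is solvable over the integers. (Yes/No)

Yes

By Bézout, 3689p + 6273q = 459 has integer solutions iff gcd(3689, 6273) | 459.
Euclid: 6273 = 1·3689 + 2584; 3689 = 1·2584 + 1105; 2584 = 2·1105 + 374; 1105 = 2·374 + 357; 374 = 1·357 + 17; 357 = 21·17 + 0. gcd = 17; 459 mod 17 = 0. Yes.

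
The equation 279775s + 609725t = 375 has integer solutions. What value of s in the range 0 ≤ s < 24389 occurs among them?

gcd(279775, 609725) = 25 (Euclid: 609725 = 2·279775 + 50175; 279775 = 5·50175 + 28900; 50175 = 1·28900 + 21275; 28900 = 1·21275 + 7625; 21275 = 2·7625 + 6025; 7625 = 1·6025 + 1600; 6025 = 3·1600 + 1225; 1600 = 1·1225 + 375; 1225 = 3·375 + 100; 375 = 3·100 + 75; 100 = 1·75 + 25; 75 = 3·25 + 0), and 25 | 375.
Extended Euclid: 279775·(-6477) + 609725·(2972) = 25. Scale by 15: s₀ = -97155.
General solution s = s₀ + 24389k; reducing mod 24389 gives s = 401 (and t = -184).

401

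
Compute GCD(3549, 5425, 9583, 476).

gcd(3549, 5425): 5425 = 1·3549 + 1876; 3549 = 1·1876 + 1673; 1876 = 1·1673 + 203; 1673 = 8·203 + 49; 203 = 4·49 + 7; 49 = 7·7 + 0 → 7
gcd(7, 9583): 9583 = 1369·7 + 0 → 7
gcd(7, 476): 476 = 68·7 + 0 → 7

7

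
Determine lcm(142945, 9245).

264305305

gcd first: 142945 = 15·9245 + 4270; 9245 = 2·4270 + 705; 4270 = 6·705 + 40; 705 = 17·40 + 25; 40 = 1·25 + 15; 25 = 1·15 + 10; 15 = 1·10 + 5; 10 = 2·5 + 0 → gcd = 5
lcm = 142945·9245/gcd = 1321526525/5 = 264305305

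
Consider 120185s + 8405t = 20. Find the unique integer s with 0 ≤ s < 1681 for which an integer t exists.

Reduce mod 8405: 120185s ≡ 20 (mod 8405). With g = gcd(120185, 8405) = 5 dividing 20, divide through: 24037s ≡ 4 (mod 1681).
Since gcd(24037, 1681) = 1, s ≡ 4·(24037)⁻¹ ≡ 1290 (mod 1681). Smallest non-negative: 1290.

1290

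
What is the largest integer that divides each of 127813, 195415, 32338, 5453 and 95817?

19

gcd(127813, 195415): 195415 = 1·127813 + 67602; 127813 = 1·67602 + 60211; 67602 = 1·60211 + 7391; 60211 = 8·7391 + 1083; 7391 = 6·1083 + 893; 1083 = 1·893 + 190; 893 = 4·190 + 133; 190 = 1·133 + 57; 133 = 2·57 + 19; 57 = 3·19 + 0 → 19
gcd(19, 32338): 32338 = 1702·19 + 0 → 19
gcd(19, 5453): 5453 = 287·19 + 0 → 19
gcd(19, 95817): 95817 = 5043·19 + 0 → 19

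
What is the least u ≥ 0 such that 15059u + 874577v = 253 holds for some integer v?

Reduce mod 874577: 15059u ≡ 253 (mod 874577). With g = gcd(15059, 874577) = 11 dividing 253, divide through: 1369u ≡ 23 (mod 79507).
Since gcd(1369, 79507) = 1, u ≡ 23·(1369)⁻¹ ≡ 24218 (mod 79507). Smallest non-negative: 24218.

24218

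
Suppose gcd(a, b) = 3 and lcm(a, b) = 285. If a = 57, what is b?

Using ab = gcd(a,b)·lcm(a,b) = 3·285 = 855, we get b = 855/57 = 15.

15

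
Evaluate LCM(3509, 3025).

87725

gcd first: 3509 = 1·3025 + 484; 3025 = 6·484 + 121; 484 = 4·121 + 0 → gcd = 121
lcm = 3509·3025/gcd = 10614725/121 = 87725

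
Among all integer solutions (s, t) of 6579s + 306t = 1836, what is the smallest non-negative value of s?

0

Reduce mod 306: 6579s ≡ 1836 (mod 306). With g = gcd(6579, 306) = 153 dividing 1836, divide through: 43s ≡ 12 (mod 2).
Since gcd(43, 2) = 1, s ≡ 12·(43)⁻¹ ≡ 0 (mod 2). Smallest non-negative: 0.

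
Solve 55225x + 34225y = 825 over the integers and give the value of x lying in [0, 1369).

Reduce mod 34225: 55225x ≡ 825 (mod 34225). With g = gcd(55225, 34225) = 25 dividing 825, divide through: 2209x ≡ 33 (mod 1369).
Since gcd(2209, 1369) = 1, x ≡ 33·(2209)⁻¹ ≡ 885 (mod 1369). Smallest non-negative: 885.

885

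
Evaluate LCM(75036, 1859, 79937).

35492028

75036 = 2² · 3 · 13² · 37; 1859 = 11 · 13²; 79937 = 11 · 13² · 43
lcm takes max exponent of each prime: 2² · 3 · 11 · 13² · 37 · 43 = 35492028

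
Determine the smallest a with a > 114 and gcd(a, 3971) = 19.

133

3971 = 19·209. Any a with gcd(a, 3971) = 19 is a multiple of 19, say 19s, with s coprime to 209.
Need s > 114/19, so s ≥ 7. First s ≥ 7 with gcd(s, 209) = 1 is s = 7. Thus a = 19·7 = 133.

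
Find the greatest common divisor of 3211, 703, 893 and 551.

3211 = 13² · 19; 703 = 19 · 37; 893 = 19 · 47; 551 = 19 · 29
gcd takes min exponent of each prime: 19 = 19

19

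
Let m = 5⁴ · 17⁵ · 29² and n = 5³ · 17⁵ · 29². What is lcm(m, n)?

746312335625

max exponent per prime: 5⁴ · 17⁵ · 29² = 746312335625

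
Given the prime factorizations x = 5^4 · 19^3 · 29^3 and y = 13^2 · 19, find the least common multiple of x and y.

max exponent per prime: 5^4 · 13^2 · 19^3 · 29^3 = 17669388449375

17669388449375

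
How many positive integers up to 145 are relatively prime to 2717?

115

Prime factors of 2717: 11, 13, 19. Count integers ≤ 145 divisible by none of them.
By inclusion–exclusion: 145 − ⌊145/11⌋ − ⌊145/13⌋ − ⌊145/19⌋ + ⌊145/143⌋ + ⌊145/209⌋ + ⌊145/247⌋ − ⌊145/2717⌋ = 115.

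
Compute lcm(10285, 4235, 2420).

287980

10285 = 5 · 11² · 17; 4235 = 5 · 7 · 11²; 2420 = 2² · 5 · 11²
lcm takes max exponent of each prime: 2² · 5 · 7 · 11² · 17 = 287980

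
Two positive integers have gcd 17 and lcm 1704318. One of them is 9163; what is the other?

Using uv = gcd(u,v)·lcm(u,v) = 17·1704318 = 28973406, we get v = 28973406/9163 = 3162.

3162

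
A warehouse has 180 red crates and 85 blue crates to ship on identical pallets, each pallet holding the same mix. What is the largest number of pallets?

180 = 2² · 3² · 5
85 = 5 · 17
Common: 5 = 5

5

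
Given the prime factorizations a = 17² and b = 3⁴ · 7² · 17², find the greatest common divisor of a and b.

min exponent per shared prime: 17² = 289

289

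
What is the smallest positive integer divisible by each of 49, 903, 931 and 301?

120099

lcm(49, 903) = 49·903/gcd = 44247/7 = 6321
lcm(6321, 931) = 6321·931/gcd = 5884851/49 = 120099
lcm(120099, 301) = 120099·301/gcd = 36149799/301 = 120099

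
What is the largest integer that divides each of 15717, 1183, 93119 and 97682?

169

gcd(15717, 1183): 15717 = 13·1183 + 338; 1183 = 3·338 + 169; 338 = 2·169 + 0 → 169
gcd(169, 93119): 93119 = 551·169 + 0 → 169
gcd(169, 97682): 97682 = 578·169 + 0 → 169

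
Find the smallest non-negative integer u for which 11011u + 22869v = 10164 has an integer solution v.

3

Euclid: 22869 = 2·11011 + 847; 11011 = 13·847 + 0 → gcd = 847; 10164 = 847·12.
Back-substitution yields 11011·(-2) + 22869·(1) = 847, so one solution is u = -2·12 = -24, v = 1·12 = 12.
Solutions in u differ by 22869/847 = 27; the one in [0, 27) is -24 mod 27 = 3.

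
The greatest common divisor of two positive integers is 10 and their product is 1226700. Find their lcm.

122670

For any two positive integers, gcd × lcm equals their product. Hence lcm = 1226700 / 10 = 122670.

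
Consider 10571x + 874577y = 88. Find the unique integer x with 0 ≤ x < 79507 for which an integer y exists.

gcd(10571, 874577) = 11 (Euclid: 874577 = 82·10571 + 7755; 10571 = 1·7755 + 2816; 7755 = 2·2816 + 2123; 2816 = 1·2123 + 693; 2123 = 3·693 + 44; 693 = 15·44 + 33; 44 = 1·33 + 11; 33 = 3·11 + 0), and 11 | 88.
Extended Euclid: 10571·(-20187) + 874577·(244) = 11. Scale by 8: x₀ = -161496.
General solution x = x₀ + 79507t; reducing mod 79507 gives x = 77025 (and y = -931).

77025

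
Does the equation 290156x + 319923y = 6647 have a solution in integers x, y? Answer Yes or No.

gcd(290156, 319923): 319923 = 1·290156 + 29767; 290156 = 9·29767 + 22253; 29767 = 1·22253 + 7514; 22253 = 2·7514 + 7225; 7514 = 1·7225 + 289; 7225 = 25·289 + 0 → 289
289 divides 6647, so a solution exists.

Yes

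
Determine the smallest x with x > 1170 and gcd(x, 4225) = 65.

1235

4225 = 65·65. Any x with gcd(x, 4225) = 65 is a multiple of 65, say 65s, with s coprime to 65.
Need s > 1170/65, so s ≥ 19. First s ≥ 19 with gcd(s, 65) = 1 is s = 19. Thus x = 65·19 = 1235.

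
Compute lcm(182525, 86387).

321791575

gcd first: 182525 = 2·86387 + 9751; 86387 = 8·9751 + 8379; 9751 = 1·8379 + 1372; 8379 = 6·1372 + 147; 1372 = 9·147 + 49; 147 = 3·49 + 0 → gcd = 49
lcm = 182525·86387/gcd = 15767787175/49 = 321791575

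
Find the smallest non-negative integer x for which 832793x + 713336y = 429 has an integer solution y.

16965

Euclid: 832793 = 1·713336 + 119457; 713336 = 5·119457 + 116051; 119457 = 1·116051 + 3406; 116051 = 34·3406 + 247; 3406 = 13·247 + 195; 247 = 1·195 + 52; 195 = 3·52 + 39; 52 = 1·39 + 13; 39 = 3·13 + 0 → gcd = 13; 429 = 13·33.
Back-substitution yields 832793·(-14451) + 713336·(16871) = 13, so one solution is x = -14451·33 = -476883, y = 16871·33 = 556743.
Solutions in x differ by 713336/13 = 54872; the one in [0, 54872) is -476883 mod 54872 = 16965.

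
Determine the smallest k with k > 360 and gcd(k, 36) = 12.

Multiples of 12 above 360: 12·31, 12·32, … . Need the cofactor coprime to 36/12 = 3.
Checking s = 31, 32, … the first with gcd(s, 3) = 1 is s = 31, giving 372.

372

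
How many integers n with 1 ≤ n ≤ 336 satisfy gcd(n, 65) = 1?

249

65 = 5·13. Inclusion–exclusion on these primes:
336 − ⌊336/5⌋ − ⌊336/13⌋ + ⌊336/65⌋ = 249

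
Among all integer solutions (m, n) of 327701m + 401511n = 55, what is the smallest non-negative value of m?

Euclid: 401511 = 1·327701 + 73810; 327701 = 4·73810 + 32461; 73810 = 2·32461 + 8888; 32461 = 3·8888 + 5797; 8888 = 1·5797 + 3091; 5797 = 1·3091 + 2706; 3091 = 1·2706 + 385; 2706 = 7·385 + 11; 385 = 35·11 + 0 → gcd = 11; 55 = 11·5.
Back-substitution yields 327701·(1039) + 401511·(-848) = 11, so one solution is m = 1039·5 = 5195, n = -848·5 = -4240.
Solutions in m differ by 401511/11 = 36501; the one in [0, 36501) is 5195 mod 36501 = 5195.

5195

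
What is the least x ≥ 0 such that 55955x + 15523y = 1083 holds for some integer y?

gcd(55955, 15523) = 361 (Euclid: 55955 = 3·15523 + 9386; 15523 = 1·9386 + 6137; 9386 = 1·6137 + 3249; 6137 = 1·3249 + 2888; 3249 = 1·2888 + 361; 2888 = 8·361 + 0), and 361 | 1083.
Extended Euclid: 55955·(5) + 15523·(-18) = 361. Scale by 3: x₀ = 15.
General solution x = x₀ + 43t; reducing mod 43 gives x = 15 (and y = -54).

15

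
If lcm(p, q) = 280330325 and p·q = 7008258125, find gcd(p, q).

gcd·lcm = product, so gcd = 7008258125/280330325 = 25.

25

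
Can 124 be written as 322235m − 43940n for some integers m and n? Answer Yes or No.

No

gcd(322235, 43940): 322235 = 7·43940 + 14655; 43940 = 2·14655 + 14630; 14655 = 1·14630 + 25; 14630 = 585·25 + 5; 25 = 5·5 + 0 → 5
5 does not divide 124, so a solution does not exist.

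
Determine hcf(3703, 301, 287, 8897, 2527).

7

gcd(3703, 301): 3703 = 12·301 + 91; 301 = 3·91 + 28; 91 = 3·28 + 7; 28 = 4·7 + 0 → 7
gcd(7, 287): 287 = 41·7 + 0 → 7
gcd(7, 8897): 8897 = 1271·7 + 0 → 7
gcd(7, 2527): 2527 = 361·7 + 0 → 7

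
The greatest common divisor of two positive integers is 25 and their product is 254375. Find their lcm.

10175

Since gcd(a,b)·lcm(a,b) = ab, lcm = 254375/25 = 10175.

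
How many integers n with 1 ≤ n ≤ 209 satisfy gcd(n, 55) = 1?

152

55 = 5·11. Inclusion–exclusion on these primes:
209 − ⌊209/5⌋ − ⌊209/11⌋ + ⌊209/55⌋ = 152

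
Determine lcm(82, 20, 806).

82 = 2 · 41; 20 = 2² · 5; 806 = 2 · 13 · 31
lcm takes max exponent of each prime: 2² · 5 · 13 · 31 · 41 = 330460

330460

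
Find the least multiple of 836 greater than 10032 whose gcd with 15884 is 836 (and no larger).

gcd(k, 15884) = 836 forces 836 | k; write k = 836s. Then gcd(836s, 836·19) = 836·gcd(s, 19), so need gcd(s, 19) = 1.
836s > 10032 gives s ≥ 13. The least s ≥ 13 coprime to 19 is 13, so k = 836·13 = 10868.

10868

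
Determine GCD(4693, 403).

4693 = 13 · 19²
403 = 13 · 31
Common: 13 = 13

13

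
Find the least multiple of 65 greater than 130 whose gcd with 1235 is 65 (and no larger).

gcd(t, 1235) = 65 forces 65 | t; write t = 65s. Then gcd(65s, 65·19) = 65·gcd(s, 19), so need gcd(s, 19) = 1.
65s > 130 gives s ≥ 3. The least s ≥ 3 coprime to 19 is 3, so t = 65·3 = 195.

195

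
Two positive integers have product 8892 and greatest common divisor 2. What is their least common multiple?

4446

Since gcd(m,n)·lcm(m,n) = mn, lcm = 8892/2 = 4446.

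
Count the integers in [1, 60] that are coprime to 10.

Prime factors of 10: 2, 5. Count integers ≤ 60 divisible by none of them.
By inclusion–exclusion: 60 − ⌊60/2⌋ − ⌊60/5⌋ + ⌊60/10⌋ = 24.

24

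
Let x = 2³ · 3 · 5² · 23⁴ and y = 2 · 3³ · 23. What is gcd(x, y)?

min exponent per shared prime: 2 · 3 · 23 = 138

138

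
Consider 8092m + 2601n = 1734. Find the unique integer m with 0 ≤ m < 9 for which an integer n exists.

6

Reduce mod 2601: 8092m ≡ 1734 (mod 2601). With g = gcd(8092, 2601) = 289 dividing 1734, divide through: 28m ≡ 6 (mod 9).
Since gcd(28, 9) = 1, m ≡ 6·(28)⁻¹ ≡ 6 (mod 9). Smallest non-negative: 6.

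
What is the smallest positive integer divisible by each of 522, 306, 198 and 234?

522 = 2 · 3² · 29; 306 = 2 · 3² · 17; 198 = 2 · 3² · 11; 234 = 2 · 3² · 13
lcm takes max exponent of each prime: 2 · 3² · 11 · 13 · 17 · 29 = 1268982

1268982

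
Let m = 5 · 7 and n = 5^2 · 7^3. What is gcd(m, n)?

min exponent per shared prime: 5 · 7 = 35

35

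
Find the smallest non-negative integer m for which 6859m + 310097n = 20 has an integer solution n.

16773

Reduce mod 310097: 6859m ≡ 20 (mod 310097). With g = gcd(6859, 310097) = 1 dividing 20, divide through: 6859m ≡ 20 (mod 310097).
Since gcd(6859, 310097) = 1, m ≡ 20·(6859)⁻¹ ≡ 16773 (mod 310097). Smallest non-negative: 16773.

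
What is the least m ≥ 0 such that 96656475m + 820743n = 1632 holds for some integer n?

5340

Reduce mod 820743: 96656475m ≡ 1632 (mod 820743). With g = gcd(96656475, 820743) = 51 dividing 1632, divide through: 1895225m ≡ 32 (mod 16093).
Since gcd(1895225, 16093) = 1, m ≡ 32·(1895225)⁻¹ ≡ 5340 (mod 16093). Smallest non-negative: 5340.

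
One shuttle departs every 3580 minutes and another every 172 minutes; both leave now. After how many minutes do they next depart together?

153940

gcd first: 3580 = 20·172 + 140; 172 = 1·140 + 32; 140 = 4·32 + 12; 32 = 2·12 + 8; 12 = 1·8 + 4; 8 = 2·4 + 0 → gcd = 4
lcm = 3580·172/gcd = 615760/4 = 153940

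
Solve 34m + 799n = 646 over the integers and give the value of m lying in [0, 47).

19

Reduce mod 799: 34m ≡ 646 (mod 799). With g = gcd(34, 799) = 17 dividing 646, divide through: 2m ≡ 38 (mod 47).
Since gcd(2, 47) = 1, m ≡ 38·(2)⁻¹ ≡ 19 (mod 47). Smallest non-negative: 19.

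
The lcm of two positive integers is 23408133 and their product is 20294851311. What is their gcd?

867

gcd·lcm = product, so gcd = 20294851311/23408133 = 867.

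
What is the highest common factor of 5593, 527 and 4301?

gcd(5593, 527): 5593 = 10·527 + 323; 527 = 1·323 + 204; 323 = 1·204 + 119; 204 = 1·119 + 85; 119 = 1·85 + 34; 85 = 2·34 + 17; 34 = 2·17 + 0 → 17
gcd(17, 4301): 4301 = 253·17 + 0 → 17

17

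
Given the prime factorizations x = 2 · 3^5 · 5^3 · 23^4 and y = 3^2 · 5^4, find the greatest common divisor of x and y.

1125

min exponent per shared prime: 3^2 · 5^3 = 1125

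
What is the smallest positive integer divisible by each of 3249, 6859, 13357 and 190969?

1208260863

3249 = 3² · 19²; 6859 = 19³; 13357 = 19² · 37; 190969 = 19² · 23²
lcm takes max exponent of each prime: 3² · 19³ · 23² · 37 = 1208260863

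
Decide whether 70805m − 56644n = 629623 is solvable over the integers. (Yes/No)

By Bézout, 70805m − 56644n = 629623 has integer solutions iff gcd(70805, 56644) | 629623.
Euclid: 70805 = 1·56644 + 14161; 56644 = 4·14161 + 0. gcd = 14161; 629623 mod 14161 = 6539. No.

No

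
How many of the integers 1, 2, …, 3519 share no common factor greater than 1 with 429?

1969

Prime factors of 429: 3, 11, 13. Count integers ≤ 3519 divisible by none of them.
By inclusion–exclusion: 3519 − ⌊3519/3⌋ − ⌊3519/11⌋ − ⌊3519/13⌋ + ⌊3519/33⌋ + ⌊3519/39⌋ + ⌊3519/143⌋ − ⌊3519/429⌋ = 1969.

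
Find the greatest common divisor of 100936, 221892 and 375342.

100936 = 2³ · 11 · 31 · 37; 221892 = 2² · 3 · 11 · 41²; 375342 = 2 · 3 · 11³ · 47
gcd takes min exponent of each prime: 2 · 11 = 22

22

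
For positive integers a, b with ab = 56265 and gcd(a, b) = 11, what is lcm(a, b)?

5115

For any two positive integers, gcd × lcm equals their product. Hence lcm = 56265 / 11 = 5115.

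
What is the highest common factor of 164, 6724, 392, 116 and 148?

4

164 = 2² · 41; 6724 = 2² · 41²; 392 = 2³ · 7²; 116 = 2² · 29; 148 = 2² · 37
gcd takes min exponent of each prime: 2² = 4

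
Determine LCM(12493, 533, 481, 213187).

12493 = 13 · 31²; 533 = 13 · 41; 481 = 13 · 37; 213187 = 13 · 23² · 31
lcm takes max exponent of each prime: 13 · 23² · 31² · 37 · 41 = 10025545049

10025545049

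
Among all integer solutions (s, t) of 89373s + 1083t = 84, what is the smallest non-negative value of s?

Reduce mod 1083: 89373s ≡ 84 (mod 1083). With g = gcd(89373, 1083) = 3 dividing 84, divide through: 29791s ≡ 28 (mod 361).
Since gcd(29791, 361) = 1, s ≡ 28·(29791)⁻¹ ≡ 67 (mod 361). Smallest non-negative: 67.

67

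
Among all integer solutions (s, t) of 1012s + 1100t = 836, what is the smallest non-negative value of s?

3

Reduce mod 1100: 1012s ≡ 836 (mod 1100). With g = gcd(1012, 1100) = 44 dividing 836, divide through: 23s ≡ 19 (mod 25).
Since gcd(23, 25) = 1, s ≡ 19·(23)⁻¹ ≡ 3 (mod 25). Smallest non-negative: 3.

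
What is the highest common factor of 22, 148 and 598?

22 = 2 · 11; 148 = 2² · 37; 598 = 2 · 13 · 23
gcd takes min exponent of each prime: 2 = 2

2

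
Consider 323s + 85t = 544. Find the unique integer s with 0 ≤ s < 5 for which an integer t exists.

3

gcd(323, 85) = 17 (Euclid: 323 = 3·85 + 68; 85 = 1·68 + 17; 68 = 4·17 + 0), and 17 | 544.
Extended Euclid: 323·(-1) + 85·(4) = 17. Scale by 32: s₀ = -32.
General solution s = s₀ + 5k; reducing mod 5 gives s = 3 (and t = -5).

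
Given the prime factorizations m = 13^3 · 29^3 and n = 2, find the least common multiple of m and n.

max exponent per prime: 2 · 13^3 · 29^3 = 107165266

107165266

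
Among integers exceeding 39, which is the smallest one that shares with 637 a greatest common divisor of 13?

637 = 13·49. Any k with gcd(k, 637) = 13 is a multiple of 13, say 13s, with s coprime to 49.
Need s > 39/13, so s ≥ 4. First s ≥ 4 with gcd(s, 49) = 1 is s = 4. Thus k = 13·4 = 52.

52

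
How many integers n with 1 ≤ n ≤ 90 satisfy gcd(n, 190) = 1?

34

190 = 2·5·19. Inclusion–exclusion on these primes:
90 − ⌊90/2⌋ − ⌊90/5⌋ − ⌊90/19⌋ + ⌊90/10⌋ + ⌊90/38⌋ + ⌊90/95⌋ − ⌊90/190⌋ = 34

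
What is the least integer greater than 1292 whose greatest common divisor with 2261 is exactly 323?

2261 = 323·7. Any a with gcd(a, 2261) = 323 is a multiple of 323, say 323s, with s coprime to 7.
Need s > 1292/323, so s ≥ 5. First s ≥ 5 with gcd(s, 7) = 1 is s = 5. Thus a = 323·5 = 1615.

1615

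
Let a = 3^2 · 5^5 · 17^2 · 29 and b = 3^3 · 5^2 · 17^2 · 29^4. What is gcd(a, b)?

1885725

min exponent per shared prime: 3^2 · 5^2 · 17^2 · 29 = 1885725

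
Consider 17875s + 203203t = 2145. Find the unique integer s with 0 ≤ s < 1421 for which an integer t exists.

Euclid: 203203 = 11·17875 + 6578; 17875 = 2·6578 + 4719; 6578 = 1·4719 + 1859; 4719 = 2·1859 + 1001; 1859 = 1·1001 + 858; 1001 = 1·858 + 143; 858 = 6·143 + 0 → gcd = 143; 2145 = 143·15.
Back-substitution yields 17875·(216) + 203203·(-19) = 143, so one solution is s = 216·15 = 3240, t = -19·15 = -285.
Solutions in s differ by 203203/143 = 1421; the one in [0, 1421) is 3240 mod 1421 = 398.

398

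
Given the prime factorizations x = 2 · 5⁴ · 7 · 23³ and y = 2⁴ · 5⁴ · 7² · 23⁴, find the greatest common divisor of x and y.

min exponent per shared prime: 2 · 5⁴ · 7 · 23³ = 106461250

106461250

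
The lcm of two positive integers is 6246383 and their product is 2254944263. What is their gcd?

From gcd × lcm = ab: gcd = 2254944263 / 6246383 = 361.

361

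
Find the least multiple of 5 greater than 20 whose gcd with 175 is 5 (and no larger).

30

Multiples of 5 above 20: 5·5, 5·6, … . Need the cofactor coprime to 175/5 = 35.
Checking s = 5, 6, … the first with gcd(s, 35) = 1 is s = 6, giving 30.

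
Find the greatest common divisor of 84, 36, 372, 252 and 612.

gcd(84, 36): 84 = 2·36 + 12; 36 = 3·12 + 0 → 12
gcd(12, 372): 372 = 31·12 + 0 → 12
gcd(12, 252): 252 = 21·12 + 0 → 12
gcd(12, 612): 612 = 51·12 + 0 → 12

12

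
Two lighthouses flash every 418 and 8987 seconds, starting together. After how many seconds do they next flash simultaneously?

gcd first: 8987 = 21·418 + 209; 418 = 2·209 + 0 → gcd = 209
lcm = 418·8987/gcd = 3756566/209 = 17974

17974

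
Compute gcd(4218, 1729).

4218 = 2 · 3 · 19 · 37
1729 = 7 · 13 · 19
Common: 19 = 19

19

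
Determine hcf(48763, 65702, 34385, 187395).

13

gcd(48763, 65702): 65702 = 1·48763 + 16939; 48763 = 2·16939 + 14885; 16939 = 1·14885 + 2054; 14885 = 7·2054 + 507; 2054 = 4·507 + 26; 507 = 19·26 + 13; 26 = 2·13 + 0 → 13
gcd(13, 34385): 34385 = 2645·13 + 0 → 13
gcd(13, 187395): 187395 = 14415·13 + 0 → 13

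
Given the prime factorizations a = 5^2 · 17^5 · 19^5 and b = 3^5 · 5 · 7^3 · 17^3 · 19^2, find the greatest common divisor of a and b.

8867965

min exponent per shared prime: 5 · 17^3 · 19^2 = 8867965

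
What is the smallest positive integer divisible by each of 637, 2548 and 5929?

308308

637 = 7² · 13; 2548 = 2² · 7² · 13; 5929 = 7² · 11²
lcm takes max exponent of each prime: 2² · 7² · 11² · 13 = 308308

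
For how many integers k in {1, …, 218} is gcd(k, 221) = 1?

190

Prime factors of 221: 13, 17. Count integers ≤ 218 divisible by none of them.
By inclusion–exclusion: 218 − ⌊218/13⌋ − ⌊218/17⌋ + ⌊218/221⌋ = 190.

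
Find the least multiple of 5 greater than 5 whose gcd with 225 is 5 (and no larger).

gcd(a, 225) = 5 forces 5 | a; write a = 5s. Then gcd(5s, 5·45) = 5·gcd(s, 45), so need gcd(s, 45) = 1.
5s > 5 gives s ≥ 2. The least s ≥ 2 coprime to 45 is 2, so a = 5·2 = 10.

10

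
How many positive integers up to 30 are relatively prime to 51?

51 = 3·17. Inclusion–exclusion on these primes:
30 − ⌊30/3⌋ − ⌊30/17⌋ + ⌊30/51⌋ = 19

19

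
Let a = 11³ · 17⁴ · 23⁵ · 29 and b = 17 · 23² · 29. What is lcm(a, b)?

max exponent per prime: 11³ · 17⁴ · 23⁵ · 29 = 20749656853132097

20749656853132097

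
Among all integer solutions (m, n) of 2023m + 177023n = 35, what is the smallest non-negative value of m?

Reduce mod 177023: 2023m ≡ 35 (mod 177023). With g = gcd(2023, 177023) = 7 dividing 35, divide through: 289m ≡ 5 (mod 25289).
Since gcd(289, 25289) = 1, m ≡ 5·(289)⁻¹ ≡ 8138 (mod 25289). Smallest non-negative: 8138.

8138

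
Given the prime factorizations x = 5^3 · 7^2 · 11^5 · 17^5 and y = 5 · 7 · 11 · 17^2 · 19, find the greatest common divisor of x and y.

min exponent per shared prime: 5 · 7 · 11 · 17^2 = 111265

111265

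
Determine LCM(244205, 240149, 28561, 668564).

244205 = 5 · 13² · 17²; 240149 = 7² · 13² · 29; 28561 = 13⁴; 668564 = 2² · 13² · 23 · 43
lcm takes max exponent of each prime: 2² · 5 · 7² · 13⁴ · 17² · 23 · 29 · 43 = 232001940372020

232001940372020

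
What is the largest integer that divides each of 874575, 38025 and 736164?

1521

874575 = 3² · 5² · 13² · 23; 38025 = 3² · 5² · 13²; 736164 = 2² · 3² · 11² · 13²
gcd takes min exponent of each prime: 3² · 13² = 1521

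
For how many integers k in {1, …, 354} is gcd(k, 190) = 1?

190 = 2·5·19. Inclusion–exclusion on these primes:
354 − ⌊354/2⌋ − ⌊354/5⌋ − ⌊354/19⌋ + ⌊354/10⌋ + ⌊354/38⌋ + ⌊354/95⌋ − ⌊354/190⌋ = 135

135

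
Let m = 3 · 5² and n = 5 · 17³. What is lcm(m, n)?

368475

max exponent per prime: 3 · 5² · 17³ = 368475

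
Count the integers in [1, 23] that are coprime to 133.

19

133 = 7·19. Inclusion–exclusion on these primes:
23 − ⌊23/7⌋ − ⌊23/19⌋ + ⌊23/133⌋ = 19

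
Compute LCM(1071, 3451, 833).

217413

lcm(1071, 3451) = 1071·3451/gcd = 3696021/119 = 31059
lcm(31059, 833) = 31059·833/gcd = 25872147/119 = 217413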